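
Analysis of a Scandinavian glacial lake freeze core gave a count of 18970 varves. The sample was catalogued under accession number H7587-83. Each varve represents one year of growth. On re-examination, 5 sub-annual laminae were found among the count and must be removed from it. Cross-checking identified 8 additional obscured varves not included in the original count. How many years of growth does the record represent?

18973 years

Correcting the raw count gives 18970 − 5 + 8 = 18973 true varves.
One varve per year makes the duration 18973 years.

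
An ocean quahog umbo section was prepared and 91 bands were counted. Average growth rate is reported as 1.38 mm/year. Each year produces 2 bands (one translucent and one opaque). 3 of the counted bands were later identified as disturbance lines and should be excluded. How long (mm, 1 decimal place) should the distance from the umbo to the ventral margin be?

Adjusted count: 91 − 3 = 88 bands.
With 2 bands per year, 88 / 2 = 44 years.
Length ≈ 1.38 × 44 = 60.7 mm.

60.7 mm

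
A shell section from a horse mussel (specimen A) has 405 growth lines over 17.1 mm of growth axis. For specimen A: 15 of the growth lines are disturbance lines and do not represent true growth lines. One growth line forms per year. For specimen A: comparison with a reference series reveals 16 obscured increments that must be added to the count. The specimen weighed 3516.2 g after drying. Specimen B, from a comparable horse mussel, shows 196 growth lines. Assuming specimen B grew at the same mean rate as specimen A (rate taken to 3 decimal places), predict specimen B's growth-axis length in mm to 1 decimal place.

Specimen A: after corrections the count is 405 − 15 + 16 = 406 growth lines.
A: Mean rate = 17.1 mm / 406 years ≈ 0.042 mm per year.
For B, 0.042 mm/year × 196 years = 8.2 mm.

8.2 mm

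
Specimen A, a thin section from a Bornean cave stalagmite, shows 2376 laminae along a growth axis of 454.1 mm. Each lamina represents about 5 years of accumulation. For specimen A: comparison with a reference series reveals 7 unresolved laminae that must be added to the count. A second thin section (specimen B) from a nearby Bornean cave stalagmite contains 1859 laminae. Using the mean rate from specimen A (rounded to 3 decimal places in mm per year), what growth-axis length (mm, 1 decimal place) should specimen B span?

353.2 mm

Specimen A: true lamina count = 2376 + 7 = 2383.
Specimen A: multiplying by 5 years per lamina: 2383 × 5 = 11915 years.
A: Mean rate = 454.1 mm / 11915 years ≈ 0.038 mm/year.
Specimen B: 1859 laminae at 5 years each span 1859 × 5 = 9295 years. For B, 0.038 mm/year × 9295 years = 353.2 mm.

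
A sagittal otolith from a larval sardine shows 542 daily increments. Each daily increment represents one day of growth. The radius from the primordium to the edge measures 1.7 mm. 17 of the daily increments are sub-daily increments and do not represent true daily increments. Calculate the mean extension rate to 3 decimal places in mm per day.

0.003 mm per day

True daily increment count = 542 − 17 = 525.
Extension rate ≈ 1.7 / 525 = 0.003 mm per day.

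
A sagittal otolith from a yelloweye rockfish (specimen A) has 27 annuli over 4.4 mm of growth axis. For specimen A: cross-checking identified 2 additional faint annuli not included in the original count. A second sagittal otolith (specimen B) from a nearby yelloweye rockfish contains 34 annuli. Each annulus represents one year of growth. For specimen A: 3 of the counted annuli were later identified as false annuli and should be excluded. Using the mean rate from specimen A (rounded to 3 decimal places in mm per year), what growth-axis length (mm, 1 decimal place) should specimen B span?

5.7 mm

Specimen A: after corrections the count is 27 − 3 + 2 = 26 annuli.
A: Mean rate = 4.4 mm / 26 years ≈ 0.169 mm per year.
For B, 0.169 mm/year × 34 years = 5.7 mm.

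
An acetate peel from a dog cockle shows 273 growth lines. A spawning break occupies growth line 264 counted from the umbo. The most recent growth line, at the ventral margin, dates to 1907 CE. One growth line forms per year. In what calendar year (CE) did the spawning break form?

The spawning break sits at growth line 264 from the umbo, so 273 − 264 = 9 growth lines formed after it.
Counting back 9 years from 1907 CE places the spawning break in 1907 − 9 = 1898 CE.

1898 CE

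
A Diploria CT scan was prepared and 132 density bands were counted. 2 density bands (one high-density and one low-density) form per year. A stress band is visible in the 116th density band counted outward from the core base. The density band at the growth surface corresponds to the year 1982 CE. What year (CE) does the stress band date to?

1974 CE

Between density band 116 and the growth surface there are 132 − 116 = 16 density bands.
16 density bands at 2 per year is 16 / 2 = 8 years.
Counting back 8 years from 1982 CE places the stress band in 1982 − 8 = 1974 CE.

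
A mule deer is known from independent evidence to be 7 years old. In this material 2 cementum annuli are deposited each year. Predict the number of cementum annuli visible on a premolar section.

14 cementum annuli

With 2 cementum annuli per year, 7 years would produce 7 × 2 = 14 cementum annuli.
So 14 cementum annuli should be present.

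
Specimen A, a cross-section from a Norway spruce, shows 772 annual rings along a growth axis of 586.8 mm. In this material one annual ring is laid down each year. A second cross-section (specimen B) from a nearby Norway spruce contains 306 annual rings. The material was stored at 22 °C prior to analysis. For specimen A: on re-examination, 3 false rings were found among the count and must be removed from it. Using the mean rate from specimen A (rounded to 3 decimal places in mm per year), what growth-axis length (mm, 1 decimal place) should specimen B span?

233.5 mm

Specimen A: adjusted count: 772 − 3 = 769 annual rings.
A: Extension rate ≈ 586.8 / 769 = 0.763 mm/yr.
For B, 0.763 mm/year × 306 years = 233.5 mm.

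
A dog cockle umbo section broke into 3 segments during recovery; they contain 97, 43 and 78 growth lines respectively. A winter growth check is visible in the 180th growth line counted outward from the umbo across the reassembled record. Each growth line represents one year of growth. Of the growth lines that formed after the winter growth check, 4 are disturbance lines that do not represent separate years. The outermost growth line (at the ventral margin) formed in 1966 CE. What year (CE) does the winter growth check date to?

1932 CE

Total growth lines = 97 + 43 + 78 = 218.
The winter growth check sits at growth line 180 from the umbo, so 218 − 180 = 38 growth lines formed after it.
38 − 4 false = 34 true growth lines after the winter growth check.
Counting back 34 years from 1966 CE places the winter growth check in 1966 − 34 = 1932 CE.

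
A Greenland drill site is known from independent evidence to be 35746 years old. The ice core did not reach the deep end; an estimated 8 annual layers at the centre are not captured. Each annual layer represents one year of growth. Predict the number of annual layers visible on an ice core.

Expected annual layers over 35746 years: 35746.
35746 − 8 missed = 35738 annual layers expected in the prepared section.

35738 annual layers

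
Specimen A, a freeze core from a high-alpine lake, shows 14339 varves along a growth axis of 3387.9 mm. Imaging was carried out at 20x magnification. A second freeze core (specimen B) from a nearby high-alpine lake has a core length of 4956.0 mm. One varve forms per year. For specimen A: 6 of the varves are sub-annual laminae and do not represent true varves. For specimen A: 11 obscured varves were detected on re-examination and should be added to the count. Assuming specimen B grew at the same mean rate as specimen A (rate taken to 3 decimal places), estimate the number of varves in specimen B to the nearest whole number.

21000 varves

Specimen A: adjusted count: 14339 − 6 + 11 = 14344 varves.
A: 3387.9 mm over 14344 years gives 3387.9 / 14344 ≈ 0.236 mm/year.
B spans 4956.0 / 0.236 = 21000.00 years ≈ 21000 varves.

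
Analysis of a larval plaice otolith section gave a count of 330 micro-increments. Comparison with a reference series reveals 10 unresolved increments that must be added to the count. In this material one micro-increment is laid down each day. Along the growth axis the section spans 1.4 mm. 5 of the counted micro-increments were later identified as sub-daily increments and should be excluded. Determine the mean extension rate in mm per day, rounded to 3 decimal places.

Adjusted count: 330 − 5 + 10 = 335 micro-increments.
1.4 mm over 335 days gives 1.4 / 335 ≈ 0.004 mm per day.

0.004 mm per day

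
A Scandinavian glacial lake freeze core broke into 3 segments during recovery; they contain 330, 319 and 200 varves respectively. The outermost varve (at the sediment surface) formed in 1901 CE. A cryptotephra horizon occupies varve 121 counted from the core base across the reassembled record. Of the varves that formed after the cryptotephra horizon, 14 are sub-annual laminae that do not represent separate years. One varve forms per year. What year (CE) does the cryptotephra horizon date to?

1187 CE

Total varves = 330 + 319 + 200 = 849.
Between varve 121 and the sediment surface there are 849 − 121 = 728 varves.
728 − 14 false = 714 true varves after the cryptotephra horizon.
1901 − 714 = 1187 CE.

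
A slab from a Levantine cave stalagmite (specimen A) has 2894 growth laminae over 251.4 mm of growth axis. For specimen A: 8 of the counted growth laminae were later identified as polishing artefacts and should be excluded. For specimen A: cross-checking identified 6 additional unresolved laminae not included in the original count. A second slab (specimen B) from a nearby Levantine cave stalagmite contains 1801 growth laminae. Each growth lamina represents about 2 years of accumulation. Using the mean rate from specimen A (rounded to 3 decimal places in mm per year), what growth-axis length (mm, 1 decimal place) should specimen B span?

154.9 mm

Specimen A: true growth lamina count = 2894 − 8 + 6 = 2892.
Specimen A: at 2 years per growth lamina, 2892 × 2 = 5784 years.
A: Mean rate = 251.4 mm / 5784 years ≈ 0.043 mm/yr.
Specimen B: 1801 growth laminae at 2 years each span 1801 × 2 = 3602 years. Length of B = 0.043 × 3602 = 154.9 mm.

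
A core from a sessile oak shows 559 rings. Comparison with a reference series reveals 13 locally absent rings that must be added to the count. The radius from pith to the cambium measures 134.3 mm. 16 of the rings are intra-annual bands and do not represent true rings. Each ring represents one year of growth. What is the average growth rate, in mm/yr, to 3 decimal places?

0.242 mm/yr

After corrections the count is 559 − 16 + 13 = 556 rings.
134.3 mm over 556 years gives 134.3 / 556 ≈ 0.242 mm/yr.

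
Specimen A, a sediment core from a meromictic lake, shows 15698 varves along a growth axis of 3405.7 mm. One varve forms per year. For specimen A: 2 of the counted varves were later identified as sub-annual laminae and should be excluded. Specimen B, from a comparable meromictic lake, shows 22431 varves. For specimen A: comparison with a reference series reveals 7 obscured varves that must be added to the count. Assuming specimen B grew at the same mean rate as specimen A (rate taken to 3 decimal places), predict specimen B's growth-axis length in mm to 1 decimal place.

Specimen A: after corrections the count is 15698 − 2 + 7 = 15703 varves.
A: 3405.7 mm over 15703 years gives 3405.7 / 15703 ≈ 0.217 mm per year.
Length of B = 0.217 × 22431 = 4867.5 mm.

4867.5 mm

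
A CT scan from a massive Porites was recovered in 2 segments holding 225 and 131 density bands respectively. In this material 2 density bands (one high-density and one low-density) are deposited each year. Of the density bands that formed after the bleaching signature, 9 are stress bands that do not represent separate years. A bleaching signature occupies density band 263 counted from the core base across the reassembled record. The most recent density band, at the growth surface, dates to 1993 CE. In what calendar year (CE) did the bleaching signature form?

1951 CE

Total density bands = 225 + 131 = 356.
Between density band 263 and the growth surface there are 356 − 263 = 93 density bands.
Excluding 9 false density bands: 93 − 9 = 84.
With 2 density bands per year, 84 / 2 = 42 years.
The density band at the growth surface is 1993 CE, so the bleaching signature dates to 1993 − 42 = 1951 CE.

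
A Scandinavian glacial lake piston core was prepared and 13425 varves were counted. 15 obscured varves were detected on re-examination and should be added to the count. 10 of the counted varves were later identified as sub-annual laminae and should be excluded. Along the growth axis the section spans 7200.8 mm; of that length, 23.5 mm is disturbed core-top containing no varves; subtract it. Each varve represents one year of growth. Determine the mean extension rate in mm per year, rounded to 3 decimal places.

0.534 mm per year

Adjusted count: 13425 − 10 + 15 = 13430 varves.
Net length = 7200.8 − 23.5 = 7177.3 mm.
Mean rate = 7177.3 mm / 13430 years ≈ 0.534 mm per year.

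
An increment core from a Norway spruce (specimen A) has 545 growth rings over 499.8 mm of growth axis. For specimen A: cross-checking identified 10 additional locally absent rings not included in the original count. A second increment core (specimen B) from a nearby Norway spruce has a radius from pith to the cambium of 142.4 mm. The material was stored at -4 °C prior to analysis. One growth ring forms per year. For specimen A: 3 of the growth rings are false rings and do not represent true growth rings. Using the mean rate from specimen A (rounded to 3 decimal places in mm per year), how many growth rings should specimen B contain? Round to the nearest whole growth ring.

Specimen A: true growth ring count = 545 − 3 + 10 = 552.
A: Extension rate ≈ 499.8 / 552 = 0.905 mm per year.
Specimen B: 142.4 mm / 0.905 mm per year = 157.35 years ≈ 157 growth rings.

157 growth rings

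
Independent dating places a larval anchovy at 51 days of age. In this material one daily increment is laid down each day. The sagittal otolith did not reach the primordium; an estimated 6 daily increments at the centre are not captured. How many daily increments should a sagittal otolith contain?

At one daily increment per day, 51 days correspond to 51 daily increments.
51 − 6 missed = 45 daily increments expected in the prepared section.

45 daily increments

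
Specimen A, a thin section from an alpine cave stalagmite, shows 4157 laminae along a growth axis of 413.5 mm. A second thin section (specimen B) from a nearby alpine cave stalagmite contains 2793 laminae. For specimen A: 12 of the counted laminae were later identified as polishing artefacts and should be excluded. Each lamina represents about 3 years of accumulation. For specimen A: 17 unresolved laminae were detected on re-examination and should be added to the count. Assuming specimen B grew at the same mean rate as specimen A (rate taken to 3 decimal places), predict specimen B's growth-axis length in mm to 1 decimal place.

276.5 mm

Specimen A: adjusted count: 4157 − 12 + 17 = 4162 laminae.
Specimen A: 4162 laminae at 3 years each span 4162 × 3 = 12486 years.
A: 413.5 mm over 12486 years gives 413.5 / 12486 ≈ 0.033 mm per year.
Specimen B: multiplying by 3 years per lamina: 2793 × 3 = 8379 years. Length of B = 0.033 × 8379 = 276.5 mm.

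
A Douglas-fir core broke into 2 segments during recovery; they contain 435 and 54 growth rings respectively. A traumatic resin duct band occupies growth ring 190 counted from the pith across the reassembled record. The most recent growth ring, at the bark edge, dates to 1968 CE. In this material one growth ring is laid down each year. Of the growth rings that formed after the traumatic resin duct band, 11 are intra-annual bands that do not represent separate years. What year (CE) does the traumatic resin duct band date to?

1680 CE

Total growth rings = 435 + 54 = 489.
The traumatic resin duct band sits at growth ring 190 from the pith, so 489 − 190 = 299 growth rings formed after it.
Removing the 11 false growth rings leaves 299 − 11 = 288 true growth rings beyond the traumatic resin duct band.
1968 − 288 = 1680 CE.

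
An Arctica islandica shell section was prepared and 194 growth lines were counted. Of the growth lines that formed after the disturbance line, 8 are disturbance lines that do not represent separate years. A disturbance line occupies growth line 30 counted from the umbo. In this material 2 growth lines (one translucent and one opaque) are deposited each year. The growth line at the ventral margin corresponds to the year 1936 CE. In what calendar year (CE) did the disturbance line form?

The disturbance line sits at growth line 30 from the umbo, so 194 − 30 = 164 growth lines formed after it.
164 − 8 false = 156 true growth lines after the disturbance line.
Dividing by 2 growth lines per year: 156 / 2 = 78 years.
Counting back 78 years from 1936 CE places the disturbance line in 1936 − 78 = 1858 CE.

1858 CE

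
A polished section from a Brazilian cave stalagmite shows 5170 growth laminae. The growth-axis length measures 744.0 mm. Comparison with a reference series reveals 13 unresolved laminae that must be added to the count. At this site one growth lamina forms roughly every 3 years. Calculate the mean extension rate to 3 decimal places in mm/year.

0.048 mm/year

Adjusted count: 5170 + 13 = 5183 growth laminae.
5183 growth laminae at 3 years each span 5183 × 3 = 15549 years.
744.0 mm over 15549 years gives 744.0 / 15549 ≈ 0.048 mm/year.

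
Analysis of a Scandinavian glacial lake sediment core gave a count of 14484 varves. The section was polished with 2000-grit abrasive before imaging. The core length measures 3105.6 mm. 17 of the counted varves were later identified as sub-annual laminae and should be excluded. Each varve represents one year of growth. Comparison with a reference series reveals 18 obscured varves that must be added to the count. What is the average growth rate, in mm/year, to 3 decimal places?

0.214 mm/year

After corrections the count is 14484 − 17 + 18 = 14485 varves.
Mean rate = 3105.6 mm / 14485 years ≈ 0.214 mm/year.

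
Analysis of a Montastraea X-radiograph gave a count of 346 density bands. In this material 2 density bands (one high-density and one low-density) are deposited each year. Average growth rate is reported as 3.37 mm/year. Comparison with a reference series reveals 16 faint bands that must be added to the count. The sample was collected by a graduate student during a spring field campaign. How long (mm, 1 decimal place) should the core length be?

After corrections the count is 346 + 16 = 362 density bands.
362 density bands at 2 per year is 362 / 2 = 181 years.
Predicted length = 3.37 mm/year × 181 years = 610.0 mm.

610.0 mm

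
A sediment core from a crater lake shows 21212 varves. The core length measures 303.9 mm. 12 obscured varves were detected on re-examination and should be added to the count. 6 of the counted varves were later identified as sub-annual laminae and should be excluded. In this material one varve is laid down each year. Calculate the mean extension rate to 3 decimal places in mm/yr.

0.014 mm/yr

Correcting the raw count gives 21212 − 6 + 12 = 21218 true varves.
Mean rate = 303.9 mm / 21218 years ≈ 0.014 mm/yr.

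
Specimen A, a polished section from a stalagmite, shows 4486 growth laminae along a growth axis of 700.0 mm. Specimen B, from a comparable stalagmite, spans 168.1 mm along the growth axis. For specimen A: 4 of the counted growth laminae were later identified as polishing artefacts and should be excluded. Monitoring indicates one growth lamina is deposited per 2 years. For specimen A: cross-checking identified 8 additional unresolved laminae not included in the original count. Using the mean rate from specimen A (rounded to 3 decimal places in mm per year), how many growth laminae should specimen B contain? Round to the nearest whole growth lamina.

1078 growth laminae

Specimen A: adjusted count: 4486 − 4 + 8 = 4490 growth laminae.
Specimen A: 4490 growth laminae at 2 years each span 4490 × 2 = 8980 years.
A: 700.0 mm over 8980 years gives 700.0 / 8980 ≈ 0.078 mm/year.
Specimen B: 168.1 mm / 0.078 mm per year = 2155.13 years; at 2 years per growth lamina that is 2155.13 / 2 ≈ 1078 growth laminae.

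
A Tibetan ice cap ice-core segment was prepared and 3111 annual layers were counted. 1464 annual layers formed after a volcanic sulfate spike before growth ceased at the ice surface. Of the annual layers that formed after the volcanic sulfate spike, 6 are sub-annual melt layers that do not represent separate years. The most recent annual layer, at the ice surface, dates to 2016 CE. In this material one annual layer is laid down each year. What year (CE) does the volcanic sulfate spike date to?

558 CE

1464 annual layers post-date the volcanic sulfate spike.
1464 − 6 false = 1458 true annual layers after the volcanic sulfate spike.
Counting back 1458 years from 2016 CE places the volcanic sulfate spike in 2016 − 1458 = 558 CE.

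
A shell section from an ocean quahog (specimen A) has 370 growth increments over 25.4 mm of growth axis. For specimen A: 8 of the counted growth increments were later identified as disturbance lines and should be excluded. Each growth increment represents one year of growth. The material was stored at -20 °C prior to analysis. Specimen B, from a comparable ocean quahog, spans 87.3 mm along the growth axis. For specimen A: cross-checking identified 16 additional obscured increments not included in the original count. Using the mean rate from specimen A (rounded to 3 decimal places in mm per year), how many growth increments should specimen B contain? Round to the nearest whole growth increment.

Specimen A: adjusted count: 370 − 8 + 16 = 378 growth increments.
A: Mean rate = 25.4 mm / 378 years ≈ 0.067 mm/year.
Specimen B: 87.3 mm / 0.067 mm per year = 1302.99 years ≈ 1303 growth increments.

1303 growth increments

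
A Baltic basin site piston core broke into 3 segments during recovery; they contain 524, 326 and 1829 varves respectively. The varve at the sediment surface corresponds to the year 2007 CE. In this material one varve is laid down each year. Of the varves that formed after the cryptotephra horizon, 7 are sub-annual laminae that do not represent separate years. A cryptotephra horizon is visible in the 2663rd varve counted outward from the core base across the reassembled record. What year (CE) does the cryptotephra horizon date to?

Total varves = 524 + 326 + 1829 = 2679.
The cryptotephra horizon sits at varve 2663 from the core base, so 2679 − 2663 = 16 varves formed after it.
Excluding 7 false varves: 16 − 7 = 9.
2007 − 9 = 1998 CE.

1998 CE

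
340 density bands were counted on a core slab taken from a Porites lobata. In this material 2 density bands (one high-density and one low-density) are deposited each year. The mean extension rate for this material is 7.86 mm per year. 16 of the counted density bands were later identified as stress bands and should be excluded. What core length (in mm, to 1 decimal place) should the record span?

After corrections the count is 340 − 16 = 324 density bands.
324 density bands at 2 per year is 324 / 2 = 162 years.
Length ≈ 7.86 × 162 = 1273.3 mm.

1273.3 mm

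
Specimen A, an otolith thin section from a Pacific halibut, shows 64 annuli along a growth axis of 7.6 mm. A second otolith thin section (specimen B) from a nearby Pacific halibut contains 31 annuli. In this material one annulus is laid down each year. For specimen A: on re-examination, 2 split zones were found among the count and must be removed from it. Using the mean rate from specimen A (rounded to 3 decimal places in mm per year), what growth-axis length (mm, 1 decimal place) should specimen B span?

Specimen A: adjusted count: 64 − 2 = 62 annuli.
A: Extension rate ≈ 7.6 / 62 = 0.123 mm/year.
For B, 0.123 mm/year × 31 years = 3.8 mm.

3.8 mm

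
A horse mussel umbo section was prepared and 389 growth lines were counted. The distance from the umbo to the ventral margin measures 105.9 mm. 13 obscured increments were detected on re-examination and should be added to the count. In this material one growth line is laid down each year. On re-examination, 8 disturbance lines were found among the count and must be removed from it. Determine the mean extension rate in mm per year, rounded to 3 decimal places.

0.269 mm per year

Adjusted count: 389 − 8 + 13 = 394 growth lines.
Extension rate ≈ 105.9 / 394 = 0.269 mm per year.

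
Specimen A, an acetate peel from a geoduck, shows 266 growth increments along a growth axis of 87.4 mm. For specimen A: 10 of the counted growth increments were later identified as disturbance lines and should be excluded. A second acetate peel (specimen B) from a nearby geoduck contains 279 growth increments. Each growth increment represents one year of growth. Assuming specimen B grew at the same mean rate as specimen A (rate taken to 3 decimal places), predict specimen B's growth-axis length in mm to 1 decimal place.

Specimen A: true growth increment count = 266 − 10 = 256.
A: 87.4 mm over 256 years gives 87.4 / 256 ≈ 0.341 mm per year.
B's length ≈ 0.341 × 279 = 95.1 mm.

95.1 mm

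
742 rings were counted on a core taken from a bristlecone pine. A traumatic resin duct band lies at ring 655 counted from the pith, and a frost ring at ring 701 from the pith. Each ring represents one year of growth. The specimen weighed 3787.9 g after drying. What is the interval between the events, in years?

701 − 655 = 46 rings lie between the two events.
One ring per year makes the interval 46 years.

46 yr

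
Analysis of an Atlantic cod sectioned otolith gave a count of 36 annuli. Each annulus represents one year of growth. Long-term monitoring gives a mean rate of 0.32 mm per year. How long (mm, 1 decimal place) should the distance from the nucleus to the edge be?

11.5 mm

36 years of growth are recorded.
36 years at 0.32 mm/year gives 0.32 × 36 = 11.5 mm.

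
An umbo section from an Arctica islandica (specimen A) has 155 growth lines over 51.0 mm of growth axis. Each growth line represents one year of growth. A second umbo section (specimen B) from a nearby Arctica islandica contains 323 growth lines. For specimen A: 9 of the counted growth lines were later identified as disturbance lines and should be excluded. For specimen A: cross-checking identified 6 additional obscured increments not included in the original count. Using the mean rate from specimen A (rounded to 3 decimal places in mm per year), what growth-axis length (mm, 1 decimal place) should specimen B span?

108.5 mm

Specimen A: after corrections the count is 155 − 9 + 6 = 152 growth lines.
A: Extension rate ≈ 51.0 / 152 = 0.336 mm per year.
For B, 0.336 mm/year × 323 years = 108.5 mm.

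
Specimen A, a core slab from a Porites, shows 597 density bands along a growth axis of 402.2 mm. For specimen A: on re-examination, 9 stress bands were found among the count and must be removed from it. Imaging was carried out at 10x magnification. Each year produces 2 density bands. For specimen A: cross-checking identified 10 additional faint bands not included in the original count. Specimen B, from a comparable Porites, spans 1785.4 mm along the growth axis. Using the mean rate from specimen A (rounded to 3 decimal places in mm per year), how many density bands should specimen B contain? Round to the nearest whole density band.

Specimen A: true density band count = 597 − 9 + 10 = 598.
Specimen A: with 2 density bands per year, 598 / 2 = 299 years.
A: Mean rate = 402.2 mm / 299 years ≈ 1.345 mm per year.
B spans 1785.4 / 1.345 = 1327.43 years; at 2 density bands per year that is 1327.43 × 2 ≈ 2655 density bands.

2655 density bands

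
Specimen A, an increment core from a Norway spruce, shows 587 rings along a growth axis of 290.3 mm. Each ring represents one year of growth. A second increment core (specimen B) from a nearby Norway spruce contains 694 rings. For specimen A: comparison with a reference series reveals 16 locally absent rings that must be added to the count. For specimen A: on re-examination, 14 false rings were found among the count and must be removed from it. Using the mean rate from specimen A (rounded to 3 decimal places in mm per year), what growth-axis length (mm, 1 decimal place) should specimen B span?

Specimen A: adjusted count: 587 − 14 + 16 = 589 rings.
A: 290.3 mm over 589 years gives 290.3 / 589 ≈ 0.493 mm/yr.
B's length ≈ 0.493 × 694 = 342.1 mm.

342.1 mm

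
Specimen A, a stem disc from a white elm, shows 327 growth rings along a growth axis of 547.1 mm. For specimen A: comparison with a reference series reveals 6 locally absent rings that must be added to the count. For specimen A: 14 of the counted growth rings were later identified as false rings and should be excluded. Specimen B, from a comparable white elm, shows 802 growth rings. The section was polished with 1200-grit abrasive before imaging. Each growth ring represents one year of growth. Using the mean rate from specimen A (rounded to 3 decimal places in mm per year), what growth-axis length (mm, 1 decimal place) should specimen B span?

1375.4 mm

Specimen A: correcting the raw count gives 327 − 14 + 6 = 319 true growth rings.
A: Mean rate = 547.1 mm / 319 years ≈ 1.715 mm/year.
B's length ≈ 1.715 × 802 = 1375.4 mm.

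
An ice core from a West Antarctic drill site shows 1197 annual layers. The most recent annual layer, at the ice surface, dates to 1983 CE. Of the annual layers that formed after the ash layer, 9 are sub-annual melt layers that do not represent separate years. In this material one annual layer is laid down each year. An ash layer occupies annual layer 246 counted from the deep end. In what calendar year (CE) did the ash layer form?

The ash layer sits at annual layer 246 from the deep end, so 1197 − 246 = 951 annual layers formed after it.
951 − 9 false = 942 true annual layers after the ash layer.
1983 − 942 = 1041 CE.

1041 CE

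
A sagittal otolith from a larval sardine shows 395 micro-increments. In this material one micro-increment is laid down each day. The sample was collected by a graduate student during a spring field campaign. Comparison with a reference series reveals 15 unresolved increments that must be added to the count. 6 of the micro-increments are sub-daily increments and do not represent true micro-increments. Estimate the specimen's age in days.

404 days

After corrections the count is 395 − 6 + 15 = 404 micro-increments.
One micro-increment per day makes the duration 404 days.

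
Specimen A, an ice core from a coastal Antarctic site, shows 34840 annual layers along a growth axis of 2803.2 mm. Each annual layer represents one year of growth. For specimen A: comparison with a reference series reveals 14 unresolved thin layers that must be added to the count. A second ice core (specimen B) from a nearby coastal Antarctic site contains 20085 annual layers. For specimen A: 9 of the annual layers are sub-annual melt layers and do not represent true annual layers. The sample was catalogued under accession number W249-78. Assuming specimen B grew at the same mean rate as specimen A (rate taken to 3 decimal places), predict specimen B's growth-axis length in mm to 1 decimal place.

1606.8 mm

Specimen A: adjusted count: 34840 − 9 + 14 = 34845 annual layers.
A: Extension rate ≈ 2803.2 / 34845 = 0.080 mm per year.
B's length ≈ 0.080 × 20085 = 1606.8 mm.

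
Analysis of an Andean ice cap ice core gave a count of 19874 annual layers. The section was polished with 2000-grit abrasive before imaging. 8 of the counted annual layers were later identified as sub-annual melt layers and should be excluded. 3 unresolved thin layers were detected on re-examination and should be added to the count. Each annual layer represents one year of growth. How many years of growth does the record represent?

19869 years

True annual layer count = 19874 − 8 + 3 = 19869.
At one annual layer per year, that is 19869 years.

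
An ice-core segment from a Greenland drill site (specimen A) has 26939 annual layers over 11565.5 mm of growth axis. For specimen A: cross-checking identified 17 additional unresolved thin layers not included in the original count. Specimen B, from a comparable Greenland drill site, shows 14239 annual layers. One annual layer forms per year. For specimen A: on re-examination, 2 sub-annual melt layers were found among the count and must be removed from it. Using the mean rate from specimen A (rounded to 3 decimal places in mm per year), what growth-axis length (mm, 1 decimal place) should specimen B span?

6108.5 mm

Specimen A: correcting the raw count gives 26939 − 2 + 17 = 26954 true annual layers.
A: 11565.5 mm over 26954 years gives 11565.5 / 26954 ≈ 0.429 mm/year.
Length of B = 0.429 × 14239 = 6108.5 mm.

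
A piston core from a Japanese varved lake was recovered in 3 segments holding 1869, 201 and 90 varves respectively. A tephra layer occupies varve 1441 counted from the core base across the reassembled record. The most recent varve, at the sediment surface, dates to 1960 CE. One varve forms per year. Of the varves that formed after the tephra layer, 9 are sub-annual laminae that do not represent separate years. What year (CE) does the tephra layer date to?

Total varves = 1869 + 201 + 90 = 2160.
The tephra layer sits at varve 1441 from the core base, so 2160 − 1441 = 719 varves formed after it.
Removing the 9 false varves leaves 719 − 9 = 710 true varves beyond the tephra layer.
The varve at the sediment surface is 1960 CE, so the tephra layer dates to 1960 − 710 = 1250 CE.

1250 CE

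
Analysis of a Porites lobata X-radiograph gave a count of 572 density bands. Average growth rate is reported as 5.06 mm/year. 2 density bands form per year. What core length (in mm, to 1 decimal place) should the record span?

With 2 density bands per year, 572 / 2 = 286 years.
Length ≈ 5.06 × 286 = 1447.2 mm.

1447.2 mm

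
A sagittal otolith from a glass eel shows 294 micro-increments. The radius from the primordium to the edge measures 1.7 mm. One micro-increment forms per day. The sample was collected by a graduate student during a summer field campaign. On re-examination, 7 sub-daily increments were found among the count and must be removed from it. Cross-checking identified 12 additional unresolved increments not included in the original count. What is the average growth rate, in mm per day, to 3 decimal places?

0.006 mm per day

True micro-increment count = 294 − 7 + 12 = 299.
Mean rate = 1.7 mm / 299 days ≈ 0.006 mm per day.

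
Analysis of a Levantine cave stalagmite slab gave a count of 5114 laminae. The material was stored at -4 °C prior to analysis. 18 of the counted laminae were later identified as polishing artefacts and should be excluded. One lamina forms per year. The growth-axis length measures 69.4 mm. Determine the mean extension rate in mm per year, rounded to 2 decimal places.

0.01 mm per year

True lamina count = 5114 − 18 = 5096.
Extension rate ≈ 69.4 / 5096 = 0.01 mm per year.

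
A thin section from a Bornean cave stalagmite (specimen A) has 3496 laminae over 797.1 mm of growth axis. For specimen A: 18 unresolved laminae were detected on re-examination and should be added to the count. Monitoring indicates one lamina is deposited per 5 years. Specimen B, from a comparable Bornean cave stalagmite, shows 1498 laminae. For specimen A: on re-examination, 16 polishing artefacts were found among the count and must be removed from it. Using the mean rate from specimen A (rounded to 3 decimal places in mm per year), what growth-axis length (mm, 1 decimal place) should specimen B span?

Specimen A: correcting the raw count gives 3496 − 16 + 18 = 3498 true laminae.
Specimen A: 3498 laminae at 5 years each span 3498 × 5 = 17490 years.
A: Mean rate = 797.1 mm / 17490 years ≈ 0.046 mm/year.
Specimen B: 1498 laminae at 5 years each span 1498 × 5 = 7490 years. Length of B = 0.046 × 7490 = 344.5 mm.

344.5 mm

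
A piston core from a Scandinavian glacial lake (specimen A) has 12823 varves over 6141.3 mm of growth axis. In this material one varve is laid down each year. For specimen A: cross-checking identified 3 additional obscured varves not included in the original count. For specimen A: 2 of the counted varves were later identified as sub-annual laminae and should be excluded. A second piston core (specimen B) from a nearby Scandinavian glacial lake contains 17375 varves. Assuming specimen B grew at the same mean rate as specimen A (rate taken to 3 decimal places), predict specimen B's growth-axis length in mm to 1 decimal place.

Specimen A: adjusted count: 12823 − 2 + 3 = 12824 varves.
A: 6141.3 mm over 12824 years gives 6141.3 / 12824 ≈ 0.479 mm/year.
For B, 0.479 mm/year × 17375 years = 8322.6 mm.

8322.6 mm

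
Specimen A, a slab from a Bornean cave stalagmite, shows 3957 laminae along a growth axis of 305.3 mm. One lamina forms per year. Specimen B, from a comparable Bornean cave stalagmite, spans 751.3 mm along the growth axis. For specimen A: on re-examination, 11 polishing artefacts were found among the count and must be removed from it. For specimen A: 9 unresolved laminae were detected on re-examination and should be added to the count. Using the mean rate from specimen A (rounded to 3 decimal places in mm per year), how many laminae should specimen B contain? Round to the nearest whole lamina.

Specimen A: after corrections the count is 3957 − 11 + 9 = 3955 laminae.
A: 305.3 mm over 3955 years gives 305.3 / 3955 ≈ 0.077 mm/year.
B spans 751.3 / 0.077 = 9757.14 years ≈ 9757 laminae.

9757 laminae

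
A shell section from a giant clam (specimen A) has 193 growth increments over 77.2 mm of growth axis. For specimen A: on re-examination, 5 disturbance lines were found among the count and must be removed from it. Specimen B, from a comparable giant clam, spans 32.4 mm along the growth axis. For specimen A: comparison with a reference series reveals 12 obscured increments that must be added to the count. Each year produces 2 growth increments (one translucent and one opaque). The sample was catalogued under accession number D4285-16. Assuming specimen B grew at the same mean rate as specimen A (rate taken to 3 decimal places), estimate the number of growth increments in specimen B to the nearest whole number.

84 growth increments

Specimen A: adjusted count: 193 − 5 + 12 = 200 growth increments.
Specimen A: with 2 growth increments per year, 200 / 2 = 100 years.
A: Mean rate = 77.2 mm / 100 years ≈ 0.772 mm/year.
For B, 32.4 / 0.772 = 41.97 years; at 2 growth increments per year that is 41.97 × 2 ≈ 84 growth increments.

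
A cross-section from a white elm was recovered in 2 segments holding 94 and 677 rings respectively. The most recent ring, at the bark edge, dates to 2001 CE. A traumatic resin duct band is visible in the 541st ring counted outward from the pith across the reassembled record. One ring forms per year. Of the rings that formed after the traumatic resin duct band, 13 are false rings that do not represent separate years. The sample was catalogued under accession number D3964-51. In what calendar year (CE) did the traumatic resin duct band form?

Total rings = 94 + 677 = 771.
771 − 541 = 230 rings lie beyond the traumatic resin duct band toward the bark edge.
Removing the 13 false rings leaves 230 − 13 = 217 true rings beyond the traumatic resin duct band.
2001 − 217 = 1784 CE.

1784 CE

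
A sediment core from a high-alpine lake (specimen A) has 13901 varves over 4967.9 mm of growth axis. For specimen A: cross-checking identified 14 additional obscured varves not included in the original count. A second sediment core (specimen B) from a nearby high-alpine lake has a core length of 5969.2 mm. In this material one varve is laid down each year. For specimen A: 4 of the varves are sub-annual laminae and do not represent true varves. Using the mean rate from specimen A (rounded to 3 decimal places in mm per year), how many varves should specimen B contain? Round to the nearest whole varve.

16720 varves

Specimen A: adjusted count: 13901 − 4 + 14 = 13911 varves.
A: Extension rate ≈ 4967.9 / 13911 = 0.357 mm/yr.
B spans 5969.2 / 0.357 = 16720.45 years ≈ 16720 varves.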